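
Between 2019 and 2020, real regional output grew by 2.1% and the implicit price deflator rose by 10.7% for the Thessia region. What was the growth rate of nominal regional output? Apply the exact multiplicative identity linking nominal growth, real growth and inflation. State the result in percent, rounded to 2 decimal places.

(1 + g_nom) = (1 + g_real)(1 + π) = 1.0210 × 1.1070 = 1.13025.

13.02%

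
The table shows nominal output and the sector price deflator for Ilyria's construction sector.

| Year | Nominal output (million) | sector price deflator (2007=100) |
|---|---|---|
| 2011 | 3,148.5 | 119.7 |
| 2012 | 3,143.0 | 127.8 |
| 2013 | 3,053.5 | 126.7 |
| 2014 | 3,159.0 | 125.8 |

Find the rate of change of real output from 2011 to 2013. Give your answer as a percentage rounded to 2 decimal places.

-8.38%

Real output 2011 = 3148.5/1.197 = 2630.33.
Real output 2013 = 3053.5/1.267 = 2410.02.
Change = 2410.02/2630.33 − 1 = -0.0838.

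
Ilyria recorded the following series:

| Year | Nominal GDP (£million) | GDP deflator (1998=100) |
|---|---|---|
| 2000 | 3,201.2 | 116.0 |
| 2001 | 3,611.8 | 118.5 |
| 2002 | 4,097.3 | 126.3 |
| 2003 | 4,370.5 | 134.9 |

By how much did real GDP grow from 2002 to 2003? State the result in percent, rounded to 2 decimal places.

Real GDP 2002 = 4097.3/1.263 = 3244.10.
Real GDP 2003 = 4370.5/1.349 = 3239.81.
Change = 3239.81/3244.10 − 1 = -0.0013.

-0.13%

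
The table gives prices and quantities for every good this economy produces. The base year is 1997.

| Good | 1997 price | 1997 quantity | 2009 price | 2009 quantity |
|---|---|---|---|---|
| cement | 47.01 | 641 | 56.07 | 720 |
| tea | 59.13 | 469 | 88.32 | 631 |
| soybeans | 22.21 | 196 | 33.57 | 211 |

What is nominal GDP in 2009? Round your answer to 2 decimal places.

Nominal GDP 2009 = Σ (p_2009 × q_2009) = 56.07·720 + 88.32·631 + 33.57·211 = 103183.59.

103183.59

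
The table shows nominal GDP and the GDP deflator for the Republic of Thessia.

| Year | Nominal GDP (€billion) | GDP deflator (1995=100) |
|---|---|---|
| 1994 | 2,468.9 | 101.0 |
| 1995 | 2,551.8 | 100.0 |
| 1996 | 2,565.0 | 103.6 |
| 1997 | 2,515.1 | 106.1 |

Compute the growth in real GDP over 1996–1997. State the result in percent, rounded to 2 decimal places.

Real GDP 1996 = 2565.0/1.036 = 2475.87.
Real GDP 1997 = 2515.1/1.061 = 2370.50.
Change = 2370.50/2475.87 − 1 = -0.0426.

-4.26%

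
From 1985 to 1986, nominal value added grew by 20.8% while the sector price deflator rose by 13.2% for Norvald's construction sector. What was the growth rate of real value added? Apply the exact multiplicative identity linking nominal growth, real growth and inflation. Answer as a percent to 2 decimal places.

(1 + g_nom) = (1 + g_real)(1 + π), so g_real = 1.2080 / 1.1320 − 1 = 0.06714.

6.71%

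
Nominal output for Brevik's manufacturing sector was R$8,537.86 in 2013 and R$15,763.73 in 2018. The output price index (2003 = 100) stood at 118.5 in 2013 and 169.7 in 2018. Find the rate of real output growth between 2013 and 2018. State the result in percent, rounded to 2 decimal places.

Deflate each year: 2013 → 8537.86/1.185 = 7204.95; 2018 → 15763.73/1.697 = 9289.18.
So real output changed by 9289.18/7204.95 − 1 = 0.2893, i.e. 28.93%.

28.93%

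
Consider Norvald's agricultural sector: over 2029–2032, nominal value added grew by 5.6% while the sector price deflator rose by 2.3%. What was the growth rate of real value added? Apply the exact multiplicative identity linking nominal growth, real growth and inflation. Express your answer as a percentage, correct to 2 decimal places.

3.23%

(1 + g_nom) = (1 + g_real)(1 + π), so g_real = 1.0560 / 1.0230 − 1 = 0.03226.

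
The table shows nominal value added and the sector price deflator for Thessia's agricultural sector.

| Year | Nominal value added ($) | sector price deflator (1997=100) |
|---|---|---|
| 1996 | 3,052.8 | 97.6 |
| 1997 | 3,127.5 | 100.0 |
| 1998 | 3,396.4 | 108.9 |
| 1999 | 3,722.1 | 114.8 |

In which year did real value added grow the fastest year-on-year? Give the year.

1997: real = 3127.5/1.000 = 3127.50; growth vs 1996 (3127.87) = -0.01%.
1998: real = 3396.4/1.089 = 3118.82; growth vs 1997 (3127.50) = -0.28%.
1999: real = 3722.1/1.148 = 3242.25; growth vs 1998 (3118.82) = 3.96%.

1999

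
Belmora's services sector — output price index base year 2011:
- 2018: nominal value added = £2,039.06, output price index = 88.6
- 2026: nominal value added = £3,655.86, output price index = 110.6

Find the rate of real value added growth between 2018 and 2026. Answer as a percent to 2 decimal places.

Deflate each year: 2018 → 2039.06/0.886 = 2301.42; 2026 → 3655.86/1.106 = 3305.48.
So real value added changed by 3305.48/2301.42 − 1 = 0.4363, i.e. 43.63%.

43.63%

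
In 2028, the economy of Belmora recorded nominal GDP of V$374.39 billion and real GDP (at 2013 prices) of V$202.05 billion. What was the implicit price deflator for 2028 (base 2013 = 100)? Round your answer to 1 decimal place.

implicit price deflator = (Nominal / Real) × 100 = 374.39 / 202.05 × 100 = 185.30.

185.3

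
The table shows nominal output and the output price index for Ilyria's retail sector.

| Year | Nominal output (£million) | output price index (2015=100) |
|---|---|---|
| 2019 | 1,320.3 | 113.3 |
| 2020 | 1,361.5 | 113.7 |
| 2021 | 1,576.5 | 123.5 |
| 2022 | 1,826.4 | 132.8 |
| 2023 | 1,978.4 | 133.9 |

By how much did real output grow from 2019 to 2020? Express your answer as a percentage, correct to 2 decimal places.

2.76%

Real output 2019 = 1320.3/1.133 = 1165.31.
Real output 2020 = 1361.5/1.137 = 1197.45.
Change = 1197.45/1165.31 − 1 = 0.0276.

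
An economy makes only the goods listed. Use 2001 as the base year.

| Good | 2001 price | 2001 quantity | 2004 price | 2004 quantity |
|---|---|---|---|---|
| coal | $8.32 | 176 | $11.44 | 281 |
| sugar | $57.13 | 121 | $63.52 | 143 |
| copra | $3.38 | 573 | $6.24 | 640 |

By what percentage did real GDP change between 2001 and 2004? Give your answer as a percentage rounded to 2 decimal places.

22.85%

Real GDP 2001 = Nominal GDP 2001 = 8.32·176 + 57.13·121 + 3.38·573 = 10313.79.
Real GDP 2004 (at 2001 prices) = 8.32·281 + 57.13·143 + 3.38·640 = 12670.71.
Real growth = 12670.71/10313.79 − 1 = 0.2285.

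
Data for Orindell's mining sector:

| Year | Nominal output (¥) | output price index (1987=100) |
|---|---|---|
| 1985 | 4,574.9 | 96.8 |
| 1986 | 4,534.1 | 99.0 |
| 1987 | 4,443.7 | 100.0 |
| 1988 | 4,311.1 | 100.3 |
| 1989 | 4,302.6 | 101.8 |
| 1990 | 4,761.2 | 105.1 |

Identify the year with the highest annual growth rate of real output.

1990

1986: real = 4534.1/0.990 = 4579.90; growth vs 1985 (4726.14) = -3.09%.
1987: real = 4443.7/1.000 = 4443.70; growth vs 1986 (4579.90) = -2.97%.
1988: real = 4311.1/1.003 = 4298.21; growth vs 1987 (4443.70) = -3.27%.
1989: real = 4302.6/1.018 = 4226.52; growth vs 1988 (4298.21) = -1.67%.
1990: real = 4761.2/1.051 = 4530.16; growth vs 1989 (4226.52) = 7.18%.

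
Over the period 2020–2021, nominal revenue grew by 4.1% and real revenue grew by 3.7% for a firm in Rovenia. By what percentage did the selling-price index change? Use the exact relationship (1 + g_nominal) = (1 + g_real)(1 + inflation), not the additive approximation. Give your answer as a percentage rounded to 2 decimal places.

(1 + g_nom) = (1 + g_real)(1 + π), so π = 1.0410 / 1.0370 − 1 = 0.00386.

0.39%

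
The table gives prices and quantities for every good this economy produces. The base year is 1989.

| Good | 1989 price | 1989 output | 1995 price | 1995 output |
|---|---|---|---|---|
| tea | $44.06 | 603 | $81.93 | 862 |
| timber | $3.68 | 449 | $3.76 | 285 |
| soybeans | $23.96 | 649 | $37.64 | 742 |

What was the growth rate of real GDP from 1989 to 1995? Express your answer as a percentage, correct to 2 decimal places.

29.78%

Real GDP 1989 = Nominal GDP 1989 = 44.06·603 + 3.68·449 + 23.96·649 = 43770.54.
Real GDP 1995 (at 1989 prices) = 44.06·862 + 3.68·285 + 23.96·742 = 56806.84.
Real growth = 56806.84/43770.54 − 1 = 0.2978.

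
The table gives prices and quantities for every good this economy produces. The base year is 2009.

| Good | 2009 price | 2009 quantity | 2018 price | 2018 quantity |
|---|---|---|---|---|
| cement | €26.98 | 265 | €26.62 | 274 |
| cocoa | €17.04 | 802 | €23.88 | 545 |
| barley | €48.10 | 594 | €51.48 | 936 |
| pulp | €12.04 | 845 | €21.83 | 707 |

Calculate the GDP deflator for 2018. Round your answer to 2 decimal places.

119.53

Nominal GDP 2018 = 26.62·274 + 23.88·545 + 51.48·936 + 21.83·707 = 83927.57.
Real GDP 2018 (at 2009 prices) = 26.98·274 + 17.04·545 + 48.10·936 + 12.04·707 = 70213.20.
Deflator = Nominal/Real × 100 = 83927.57/70213.20 × 100 = 119.532.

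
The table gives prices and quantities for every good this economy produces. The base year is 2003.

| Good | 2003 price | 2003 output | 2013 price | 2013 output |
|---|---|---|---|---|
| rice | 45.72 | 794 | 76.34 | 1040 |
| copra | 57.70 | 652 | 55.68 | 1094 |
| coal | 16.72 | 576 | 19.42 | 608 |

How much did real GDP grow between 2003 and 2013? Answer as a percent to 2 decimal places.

44.63%

Real GDP 2003 = Nominal GDP 2003 = 45.72·794 + 57.70·652 + 16.72·576 = 83552.80.
Real GDP 2013 (at 2003 prices) = 45.72·1040 + 57.70·1094 + 16.72·608 = 120838.36.
Real growth = 120838.36/83552.80 − 1 = 0.4463.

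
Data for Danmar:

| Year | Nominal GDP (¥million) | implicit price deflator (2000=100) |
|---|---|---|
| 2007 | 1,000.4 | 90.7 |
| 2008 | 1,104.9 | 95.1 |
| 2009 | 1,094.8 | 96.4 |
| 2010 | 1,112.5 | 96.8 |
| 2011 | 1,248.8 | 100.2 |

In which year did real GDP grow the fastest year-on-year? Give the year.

2011

2008: real = 1104.9/0.951 = 1161.83; growth vs 2007 (1102.98) = 5.34%.
2009: real = 1094.8/0.964 = 1135.68; growth vs 2008 (1161.83) = -2.25%.
2010: real = 1112.5/0.968 = 1149.28; growth vs 2009 (1135.68) = 1.20%.
2011: real = 1248.8/1.002 = 1246.31; growth vs 2010 (1149.28) = 8.44%.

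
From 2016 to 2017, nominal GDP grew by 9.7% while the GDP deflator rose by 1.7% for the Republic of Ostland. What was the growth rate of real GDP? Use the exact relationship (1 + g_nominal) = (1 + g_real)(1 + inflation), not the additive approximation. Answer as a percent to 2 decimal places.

7.87%

(1 + g_nom) = (1 + g_real)(1 + π), so g_real = 1.0970 / 1.0170 − 1 = 0.07866.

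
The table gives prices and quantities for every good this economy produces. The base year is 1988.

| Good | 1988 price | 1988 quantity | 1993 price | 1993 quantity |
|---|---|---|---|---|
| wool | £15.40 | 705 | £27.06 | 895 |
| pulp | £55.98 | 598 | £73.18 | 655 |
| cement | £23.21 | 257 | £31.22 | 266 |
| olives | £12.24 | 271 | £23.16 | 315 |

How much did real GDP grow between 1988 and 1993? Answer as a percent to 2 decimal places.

12.80%

Real GDP 1988 = Nominal GDP 1988 = 15.40·705 + 55.98·598 + 23.21·257 + 12.24·271 = 53615.05.
Real GDP 1993 (at 1988 prices) = 15.40·895 + 55.98·655 + 23.21·266 + 12.24·315 = 60479.36.
Real growth = 60479.36/53615.05 − 1 = 0.1280.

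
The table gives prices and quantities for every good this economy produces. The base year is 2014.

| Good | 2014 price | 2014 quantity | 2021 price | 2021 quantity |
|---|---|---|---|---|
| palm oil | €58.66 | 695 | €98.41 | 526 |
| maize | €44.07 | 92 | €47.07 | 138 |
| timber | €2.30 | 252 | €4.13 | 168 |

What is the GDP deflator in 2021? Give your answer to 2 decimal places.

157.95

Nominal GDP 2021 = 98.41·526 + 47.07·138 + 4.13·168 = 58953.16.
Real GDP 2021 (at 2014 prices) = 58.66·526 + 44.07·138 + 2.30·168 = 37323.22.
Deflator = Nominal/Real × 100 = 58953.16/37323.22 × 100 = 157.953.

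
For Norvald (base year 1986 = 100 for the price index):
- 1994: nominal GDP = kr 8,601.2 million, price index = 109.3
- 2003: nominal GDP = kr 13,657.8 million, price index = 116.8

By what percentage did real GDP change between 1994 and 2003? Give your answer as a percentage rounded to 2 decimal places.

48.59%

Real GDP 1994 = 8601.2 / 1.093 = 7869.35.
Real GDP 2003 = 13657.8 / 1.168 = 11693.32.
Real growth = 11693.32 / 7869.35 − 1 = 0.4859.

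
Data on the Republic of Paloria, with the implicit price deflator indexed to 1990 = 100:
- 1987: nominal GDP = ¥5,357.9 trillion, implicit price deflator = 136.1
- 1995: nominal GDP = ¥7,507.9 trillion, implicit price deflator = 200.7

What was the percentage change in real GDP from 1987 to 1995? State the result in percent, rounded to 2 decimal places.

Deflate each year: 1987 → 5357.9/1.361 = 3936.74; 1995 → 7507.9/2.007 = 3740.86.
So real GDP changed by 3740.86/3936.74 − 1 = -0.0498, i.e. -4.98%.

-4.98%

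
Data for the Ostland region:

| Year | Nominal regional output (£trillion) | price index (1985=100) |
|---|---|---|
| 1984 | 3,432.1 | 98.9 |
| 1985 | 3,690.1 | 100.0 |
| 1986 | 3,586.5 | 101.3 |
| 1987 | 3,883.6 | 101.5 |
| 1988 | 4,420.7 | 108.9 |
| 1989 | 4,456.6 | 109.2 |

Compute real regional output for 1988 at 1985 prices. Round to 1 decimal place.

£4,059.4 trillion

Real regional output 1988 = 4420.7 / 1.089 = 4059.41.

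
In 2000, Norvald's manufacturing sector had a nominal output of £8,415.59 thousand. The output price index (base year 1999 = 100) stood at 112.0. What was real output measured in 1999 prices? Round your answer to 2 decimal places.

Real output = Nominal / (output price index/100) = 8415.59 / 1.120 = 7513.92.

£7,513.92 thousand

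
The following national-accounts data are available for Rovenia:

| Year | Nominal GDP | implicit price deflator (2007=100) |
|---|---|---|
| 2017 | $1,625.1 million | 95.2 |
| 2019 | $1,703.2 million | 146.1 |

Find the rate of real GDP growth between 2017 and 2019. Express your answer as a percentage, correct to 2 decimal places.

Real GDP 2017 = 1625.1 / 0.952 = 1707.04.
Real GDP 2019 = 1703.2 / 1.461 = 1165.78.
Real growth = 1165.78 / 1707.04 − 1 = -0.3171.

-31.71%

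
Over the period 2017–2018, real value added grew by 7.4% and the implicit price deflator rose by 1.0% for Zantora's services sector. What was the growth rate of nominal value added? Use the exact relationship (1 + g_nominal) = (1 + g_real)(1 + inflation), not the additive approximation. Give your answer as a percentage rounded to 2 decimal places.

8.47%

(1 + g_nom) = (1 + g_real)(1 + π) = 1.0740 × 1.0100 = 1.08474.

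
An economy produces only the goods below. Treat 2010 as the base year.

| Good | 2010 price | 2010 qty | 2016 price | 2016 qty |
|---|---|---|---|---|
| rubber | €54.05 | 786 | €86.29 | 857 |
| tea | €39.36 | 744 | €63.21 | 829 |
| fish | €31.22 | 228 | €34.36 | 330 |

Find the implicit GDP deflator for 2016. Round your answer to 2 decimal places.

Nominal GDP 2016 = 86.29·857 + 63.21·829 + 34.36·330 = 137690.42.
Real GDP 2016 (at 2010 prices) = 54.05·857 + 39.36·829 + 31.22·330 = 89252.89.
Deflator = Nominal/Real × 100 = 137690.42/89252.89 × 100 = 154.270.

154.27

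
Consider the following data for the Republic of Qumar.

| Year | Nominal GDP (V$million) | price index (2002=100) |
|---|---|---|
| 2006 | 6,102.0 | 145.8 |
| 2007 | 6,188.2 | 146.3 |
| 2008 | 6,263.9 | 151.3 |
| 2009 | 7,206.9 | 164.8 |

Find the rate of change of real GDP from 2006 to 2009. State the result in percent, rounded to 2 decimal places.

4.49%

Real GDP 2006 = 6102.0/1.458 = 4185.19.
Real GDP 2009 = 7206.9/1.648 = 4373.12.
Change = 4373.12/4185.19 − 1 = 0.0449.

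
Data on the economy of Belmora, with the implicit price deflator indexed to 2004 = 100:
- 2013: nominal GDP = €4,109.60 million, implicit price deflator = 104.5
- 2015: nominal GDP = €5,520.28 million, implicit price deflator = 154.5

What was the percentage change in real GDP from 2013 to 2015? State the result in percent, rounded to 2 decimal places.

Real GDP 2013 = 4109.60 / 1.045 = 3932.63.
Real GDP 2015 = 5520.28 / 1.545 = 3573.00.
Real growth = 3573.00 / 3932.63 − 1 = -0.0914.

-9.14%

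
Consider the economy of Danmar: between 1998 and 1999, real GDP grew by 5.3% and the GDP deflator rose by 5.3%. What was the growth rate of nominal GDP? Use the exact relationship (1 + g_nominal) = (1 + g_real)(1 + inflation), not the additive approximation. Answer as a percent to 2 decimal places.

10.88%

(1 + g_nom) = (1 + g_real)(1 + π) = 1.0530 × 1.0530 = 1.10881.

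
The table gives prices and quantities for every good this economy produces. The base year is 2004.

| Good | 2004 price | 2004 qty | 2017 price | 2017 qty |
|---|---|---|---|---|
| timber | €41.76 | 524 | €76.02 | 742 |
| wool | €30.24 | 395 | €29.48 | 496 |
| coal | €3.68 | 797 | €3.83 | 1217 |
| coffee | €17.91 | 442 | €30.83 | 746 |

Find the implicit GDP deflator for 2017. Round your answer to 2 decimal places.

Nominal GDP 2017 = 76.02·742 + 29.48·496 + 3.83·1217 + 30.83·746 = 98689.21.
Real GDP 2017 (at 2004 prices) = 41.76·742 + 30.24·496 + 3.68·1217 + 17.91·746 = 63824.38.
Deflator = Nominal/Real × 100 = 98689.21/63824.38 × 100 = 154.626.

154.63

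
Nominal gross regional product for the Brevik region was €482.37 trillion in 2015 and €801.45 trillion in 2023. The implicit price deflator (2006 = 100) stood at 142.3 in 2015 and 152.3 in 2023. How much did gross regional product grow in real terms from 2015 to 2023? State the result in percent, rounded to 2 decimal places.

55.24%

Real gross regional product 2015 = 482.37 / 1.423 = 338.98.
Real gross regional product 2023 = 801.45 / 1.523 = 526.23.
Real growth = 526.23 / 338.98 − 1 = 0.5524.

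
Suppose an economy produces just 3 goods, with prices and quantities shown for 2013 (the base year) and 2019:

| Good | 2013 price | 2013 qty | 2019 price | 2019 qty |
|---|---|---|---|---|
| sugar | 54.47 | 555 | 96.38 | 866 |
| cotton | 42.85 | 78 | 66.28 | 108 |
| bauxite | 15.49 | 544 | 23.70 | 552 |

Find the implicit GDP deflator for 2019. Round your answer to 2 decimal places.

171.84

Nominal GDP 2019 = 96.38·866 + 66.28·108 + 23.70·552 = 103705.72.
Real GDP 2019 (at 2013 prices) = 54.47·866 + 42.85·108 + 15.49·552 = 60349.30.
Deflator = Nominal/Real × 100 = 103705.72/60349.30 × 100 = 171.842.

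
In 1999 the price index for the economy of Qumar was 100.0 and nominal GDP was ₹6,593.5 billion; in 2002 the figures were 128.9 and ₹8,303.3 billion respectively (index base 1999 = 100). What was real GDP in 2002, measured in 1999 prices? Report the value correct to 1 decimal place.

₹6,441.7 billion

Real GDP = Nominal / (price index/100) = 8303.3 / 1.289 = 6441.66.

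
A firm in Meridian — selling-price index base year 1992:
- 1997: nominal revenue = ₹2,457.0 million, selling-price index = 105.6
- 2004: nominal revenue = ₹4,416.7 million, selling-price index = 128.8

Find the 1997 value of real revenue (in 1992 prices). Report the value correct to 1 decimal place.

₹2,326.7 million

Real revenue = Nominal / (selling-price index/100) = 2457.0 / 1.056 = 2326.70.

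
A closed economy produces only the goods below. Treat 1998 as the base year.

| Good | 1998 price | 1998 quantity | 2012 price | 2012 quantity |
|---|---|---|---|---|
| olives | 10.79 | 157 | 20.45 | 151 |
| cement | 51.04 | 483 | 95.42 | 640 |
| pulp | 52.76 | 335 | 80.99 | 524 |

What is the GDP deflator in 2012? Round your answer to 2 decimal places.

172.09

Nominal GDP 2012 = 20.45·151 + 95.42·640 + 80.99·524 = 106595.51.
Real GDP 2012 (at 1998 prices) = 10.79·151 + 51.04·640 + 52.76·524 = 61941.13.
Deflator = Nominal/Real × 100 = 106595.51/61941.13 × 100 = 172.092.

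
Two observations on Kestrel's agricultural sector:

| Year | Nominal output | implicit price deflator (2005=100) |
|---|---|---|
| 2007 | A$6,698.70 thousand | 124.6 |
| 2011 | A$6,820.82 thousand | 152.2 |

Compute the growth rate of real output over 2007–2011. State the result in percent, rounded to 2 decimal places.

-16.64%

Deflate each year: 2007 → 6698.70/1.246 = 5376.16; 2011 → 6820.82/1.522 = 4481.48.
So real output changed by 4481.48/5376.16 − 1 = -0.1664, i.e. -16.64%.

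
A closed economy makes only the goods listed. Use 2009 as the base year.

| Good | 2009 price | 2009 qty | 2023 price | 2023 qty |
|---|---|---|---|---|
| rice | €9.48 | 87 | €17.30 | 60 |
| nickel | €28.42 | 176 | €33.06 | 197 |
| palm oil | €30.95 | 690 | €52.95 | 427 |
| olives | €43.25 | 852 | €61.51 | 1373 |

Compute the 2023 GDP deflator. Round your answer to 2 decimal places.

145.51

Nominal GDP 2023 = 17.30·60 + 33.06·197 + 52.95·427 + 61.51·1373 = 114613.70.
Real GDP 2023 (at 2009 prices) = 9.48·60 + 28.42·197 + 30.95·427 + 43.25·1373 = 78765.44.
Deflator = Nominal/Real × 100 = 114613.70/78765.44 × 100 = 145.513.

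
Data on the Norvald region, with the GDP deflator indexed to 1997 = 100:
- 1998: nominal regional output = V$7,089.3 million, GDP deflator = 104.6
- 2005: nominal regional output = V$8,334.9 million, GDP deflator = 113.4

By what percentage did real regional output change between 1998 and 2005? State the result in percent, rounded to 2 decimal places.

Deflate each year: 1998 → 7089.3/1.046 = 6777.53; 2005 → 8334.9/1.134 = 7350.00.
So real regional output changed by 7350.00/6777.53 − 1 = 0.0845, i.e. 8.45%.

8.45%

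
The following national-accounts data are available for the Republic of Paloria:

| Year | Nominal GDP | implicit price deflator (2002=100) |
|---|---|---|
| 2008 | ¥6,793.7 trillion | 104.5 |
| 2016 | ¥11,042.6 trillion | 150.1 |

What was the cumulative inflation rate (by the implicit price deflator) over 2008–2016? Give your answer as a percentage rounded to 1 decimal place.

Price-level change = 150.1 / 104.5 − 1 = 0.4364.

43.6%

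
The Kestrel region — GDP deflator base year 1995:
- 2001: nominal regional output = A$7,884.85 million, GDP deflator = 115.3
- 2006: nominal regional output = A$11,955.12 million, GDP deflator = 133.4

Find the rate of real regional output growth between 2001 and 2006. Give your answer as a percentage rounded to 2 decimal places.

Real regional output 2001 = 7884.85 / 1.153 = 6838.55.
Real regional output 2006 = 11955.12 / 1.334 = 8961.86.
Real growth = 8961.86 / 6838.55 − 1 = 0.3105.

31.05%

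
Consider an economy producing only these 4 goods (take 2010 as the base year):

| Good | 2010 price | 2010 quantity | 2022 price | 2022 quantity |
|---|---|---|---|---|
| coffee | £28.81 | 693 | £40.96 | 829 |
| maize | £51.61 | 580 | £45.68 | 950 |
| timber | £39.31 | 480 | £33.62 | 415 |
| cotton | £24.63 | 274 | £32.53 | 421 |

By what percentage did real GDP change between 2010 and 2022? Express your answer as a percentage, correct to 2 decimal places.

31.89%

Real GDP 2010 = Nominal GDP 2010 = 28.81·693 + 51.61·580 + 39.31·480 + 24.63·274 = 75516.55.
Real GDP 2022 (at 2010 prices) = 28.81·829 + 51.61·950 + 39.31·415 + 24.63·421 = 99595.87.
Real growth = 99595.87/75516.55 − 1 = 0.3189.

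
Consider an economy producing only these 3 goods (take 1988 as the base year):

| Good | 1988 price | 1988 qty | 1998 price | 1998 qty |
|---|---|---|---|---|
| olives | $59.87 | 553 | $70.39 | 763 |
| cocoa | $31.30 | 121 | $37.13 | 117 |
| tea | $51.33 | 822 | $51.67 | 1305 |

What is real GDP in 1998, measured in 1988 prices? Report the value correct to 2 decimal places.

Real GDP 1998 = Σ (p_1988 × q_1998) = 59.87·763 + 31.30·117 + 51.33·1305 = 116328.56.

$116328.56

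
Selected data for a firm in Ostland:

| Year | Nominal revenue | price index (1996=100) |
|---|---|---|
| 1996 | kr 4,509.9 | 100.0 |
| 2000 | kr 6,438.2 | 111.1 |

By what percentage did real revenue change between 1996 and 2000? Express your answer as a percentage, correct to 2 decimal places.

28.49%

Real revenue 1996 = 4509.9 / 1.000 = 4509.90.
Real revenue 2000 = 6438.2 / 1.111 = 5794.96.
Real growth = 5794.96 / 4509.90 − 1 = 0.2849.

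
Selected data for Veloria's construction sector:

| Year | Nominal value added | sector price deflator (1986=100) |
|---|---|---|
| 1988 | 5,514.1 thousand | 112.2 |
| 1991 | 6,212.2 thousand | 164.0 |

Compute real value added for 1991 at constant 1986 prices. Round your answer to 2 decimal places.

3,787.93 thousand

Real value added = Nominal / (sector price deflator/100) = 6212.2 / 1.640 = 3787.93.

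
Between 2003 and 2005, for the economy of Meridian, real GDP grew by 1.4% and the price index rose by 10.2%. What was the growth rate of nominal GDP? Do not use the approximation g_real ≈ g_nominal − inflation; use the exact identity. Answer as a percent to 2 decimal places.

(1 + g_nom) = (1 + g_real)(1 + π) = 1.0140 × 1.1020 = 1.11743.

11.74%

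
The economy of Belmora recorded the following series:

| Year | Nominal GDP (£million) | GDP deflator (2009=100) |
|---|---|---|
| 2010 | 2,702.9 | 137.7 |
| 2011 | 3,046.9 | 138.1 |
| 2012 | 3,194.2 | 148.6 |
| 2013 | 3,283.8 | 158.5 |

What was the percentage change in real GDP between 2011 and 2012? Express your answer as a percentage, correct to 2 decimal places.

-2.57%

Real GDP 2011 = 3046.9/1.381 = 2206.30.
Real GDP 2012 = 3194.2/1.486 = 2149.53.
Change = 2149.53/2206.30 − 1 = -0.0257.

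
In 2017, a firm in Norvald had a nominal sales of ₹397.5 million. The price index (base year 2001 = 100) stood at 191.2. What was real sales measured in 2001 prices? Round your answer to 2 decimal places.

₹207.90 million

Real sales = Nominal / (price index/100) = 397.5 / 1.912 = 207.90.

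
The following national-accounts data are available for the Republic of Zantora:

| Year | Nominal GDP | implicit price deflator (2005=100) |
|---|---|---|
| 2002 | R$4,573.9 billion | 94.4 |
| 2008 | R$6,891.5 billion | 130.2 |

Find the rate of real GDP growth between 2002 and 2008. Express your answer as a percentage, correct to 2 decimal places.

Deflate each year: 2002 → 4573.9/0.944 = 4845.23; 2008 → 6891.5/1.302 = 5293.01.
So real GDP changed by 5293.01/4845.23 − 1 = 0.0924, i.e. 9.24%.

9.24%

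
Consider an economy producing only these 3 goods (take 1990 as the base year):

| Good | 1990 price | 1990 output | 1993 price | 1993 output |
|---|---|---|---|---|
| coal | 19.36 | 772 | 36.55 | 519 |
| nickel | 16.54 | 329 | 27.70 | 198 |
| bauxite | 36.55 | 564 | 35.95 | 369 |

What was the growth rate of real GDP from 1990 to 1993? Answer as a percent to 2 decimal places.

Real GDP 1990 = Nominal GDP 1990 = 19.36·772 + 16.54·329 + 36.55·564 = 41001.78.
Real GDP 1993 (at 1990 prices) = 19.36·519 + 16.54·198 + 36.55·369 = 26809.71.
Real growth = 26809.71/41001.78 − 1 = -0.3461.

-34.61%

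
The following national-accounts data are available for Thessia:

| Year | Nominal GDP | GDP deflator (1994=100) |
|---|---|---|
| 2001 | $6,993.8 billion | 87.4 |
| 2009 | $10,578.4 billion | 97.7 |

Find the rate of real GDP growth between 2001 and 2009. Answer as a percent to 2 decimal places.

Deflate each year: 2001 → 6993.8/0.874 = 8002.06; 2009 → 10578.4/0.977 = 10827.43.
So real GDP changed by 10827.43/8002.06 − 1 = 0.3531, i.e. 35.31%.

35.31%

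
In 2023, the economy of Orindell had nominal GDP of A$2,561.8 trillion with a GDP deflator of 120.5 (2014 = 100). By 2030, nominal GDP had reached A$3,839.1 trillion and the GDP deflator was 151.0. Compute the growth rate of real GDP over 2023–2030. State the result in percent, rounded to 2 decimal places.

Deflate each year: 2023 → 2561.8/1.205 = 2125.98; 2030 → 3839.1/1.510 = 2542.45.
So real GDP changed by 2542.45/2125.98 − 1 = 0.1959, i.e. 19.59%.

19.59%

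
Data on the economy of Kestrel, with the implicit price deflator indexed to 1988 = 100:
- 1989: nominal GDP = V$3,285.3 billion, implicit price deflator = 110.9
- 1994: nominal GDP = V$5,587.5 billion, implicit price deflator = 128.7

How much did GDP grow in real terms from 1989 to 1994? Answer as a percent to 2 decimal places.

Deflate each year: 1989 → 3285.3/1.109 = 2962.40; 1994 → 5587.5/1.287 = 4341.49.
So real GDP changed by 4341.49/2962.40 − 1 = 0.4655, i.e. 46.55%.

46.55%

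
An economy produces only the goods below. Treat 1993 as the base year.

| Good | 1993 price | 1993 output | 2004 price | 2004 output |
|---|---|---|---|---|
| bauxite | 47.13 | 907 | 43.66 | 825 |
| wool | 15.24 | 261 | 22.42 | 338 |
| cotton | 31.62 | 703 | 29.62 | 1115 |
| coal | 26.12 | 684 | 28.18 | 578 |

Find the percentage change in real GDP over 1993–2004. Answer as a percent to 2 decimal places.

8.72%

Real GDP 1993 = Nominal GDP 1993 = 47.13·907 + 15.24·261 + 31.62·703 + 26.12·684 = 86819.49.
Real GDP 2004 (at 1993 prices) = 47.13·825 + 15.24·338 + 31.62·1115 + 26.12·578 = 94387.03.
Real growth = 94387.03/86819.49 − 1 = 0.0872.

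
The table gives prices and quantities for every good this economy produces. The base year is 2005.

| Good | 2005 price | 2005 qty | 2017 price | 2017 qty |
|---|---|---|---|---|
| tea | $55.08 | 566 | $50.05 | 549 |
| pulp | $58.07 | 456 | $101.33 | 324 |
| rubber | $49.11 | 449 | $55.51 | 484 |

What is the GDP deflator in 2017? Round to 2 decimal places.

Nominal GDP 2017 = 50.05·549 + 101.33·324 + 55.51·484 = 87175.21.
Real GDP 2017 (at 2005 prices) = 55.08·549 + 58.07·324 + 49.11·484 = 72822.84.
Deflator = Nominal/Real × 100 = 87175.21/72822.84 × 100 = 119.709.

119.71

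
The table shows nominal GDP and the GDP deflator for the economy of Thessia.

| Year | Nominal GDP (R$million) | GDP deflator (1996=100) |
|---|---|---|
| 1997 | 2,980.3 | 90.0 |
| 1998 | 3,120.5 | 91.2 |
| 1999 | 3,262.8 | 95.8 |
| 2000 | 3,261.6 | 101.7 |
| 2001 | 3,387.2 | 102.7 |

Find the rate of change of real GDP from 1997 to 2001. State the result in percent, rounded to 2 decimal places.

-0.40%

Real GDP 1997 = 2980.3/0.900 = 3311.44.
Real GDP 2001 = 3387.2/1.027 = 3298.15.
Change = 3298.15/3311.44 − 1 = -0.0040.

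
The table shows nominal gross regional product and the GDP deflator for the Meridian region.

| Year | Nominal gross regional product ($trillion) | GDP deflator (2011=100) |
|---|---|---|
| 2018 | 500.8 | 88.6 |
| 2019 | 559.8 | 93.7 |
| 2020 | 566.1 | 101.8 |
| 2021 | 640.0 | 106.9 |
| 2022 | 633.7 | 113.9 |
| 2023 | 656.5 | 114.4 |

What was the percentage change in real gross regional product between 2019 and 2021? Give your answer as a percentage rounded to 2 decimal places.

0.21%

Real gross regional product 2019 = 559.8/0.937 = 597.44.
Real gross regional product 2021 = 640.0/1.069 = 598.69.
Change = 598.69/597.44 − 1 = 0.0021.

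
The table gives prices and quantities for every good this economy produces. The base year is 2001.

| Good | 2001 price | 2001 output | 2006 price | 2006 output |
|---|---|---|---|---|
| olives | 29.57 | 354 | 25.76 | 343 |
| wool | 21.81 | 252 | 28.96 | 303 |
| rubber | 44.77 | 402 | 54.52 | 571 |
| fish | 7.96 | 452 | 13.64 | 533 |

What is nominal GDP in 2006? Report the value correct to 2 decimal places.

Nominal GDP 2006 = Σ (p_2006 × q_2006) = 25.76·343 + 28.96·303 + 54.52·571 + 13.64·533 = 56011.60.

56011.60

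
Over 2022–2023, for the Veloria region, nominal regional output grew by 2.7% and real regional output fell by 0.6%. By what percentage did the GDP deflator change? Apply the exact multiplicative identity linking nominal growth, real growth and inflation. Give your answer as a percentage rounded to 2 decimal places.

(1 + g_nom) = (1 + g_real)(1 + π), so π = 1.0270 / 0.9940 − 1 = 0.03320.

3.32%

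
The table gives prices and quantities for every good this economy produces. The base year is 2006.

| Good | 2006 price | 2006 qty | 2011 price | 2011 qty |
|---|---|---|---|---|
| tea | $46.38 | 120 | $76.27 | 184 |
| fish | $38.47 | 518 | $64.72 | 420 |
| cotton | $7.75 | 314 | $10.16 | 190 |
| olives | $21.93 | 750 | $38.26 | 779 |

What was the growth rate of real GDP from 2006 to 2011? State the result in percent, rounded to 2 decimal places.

Real GDP 2006 = Nominal GDP 2006 = 46.38·120 + 38.47·518 + 7.75·314 + 21.93·750 = 44374.06.
Real GDP 2011 (at 2006 prices) = 46.38·184 + 38.47·420 + 7.75·190 + 21.93·779 = 43247.29.
Real growth = 43247.29/44374.06 − 1 = -0.0254.

-2.54%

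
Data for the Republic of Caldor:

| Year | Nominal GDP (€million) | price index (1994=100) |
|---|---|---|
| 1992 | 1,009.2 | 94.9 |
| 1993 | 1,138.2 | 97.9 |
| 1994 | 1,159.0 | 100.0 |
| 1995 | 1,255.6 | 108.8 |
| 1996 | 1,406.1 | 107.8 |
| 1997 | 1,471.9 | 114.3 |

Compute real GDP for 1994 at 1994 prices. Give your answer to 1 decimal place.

Real GDP 1994 = 1159.0 / 1.000 = 1159.00.

€1,159.0 million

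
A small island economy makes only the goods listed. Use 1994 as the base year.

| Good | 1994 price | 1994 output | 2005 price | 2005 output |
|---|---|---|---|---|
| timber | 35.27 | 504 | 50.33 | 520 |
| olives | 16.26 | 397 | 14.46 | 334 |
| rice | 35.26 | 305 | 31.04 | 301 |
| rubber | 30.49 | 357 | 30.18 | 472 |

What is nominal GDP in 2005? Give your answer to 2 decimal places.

Nominal GDP 2005 = Σ (p_2005 × q_2005) = 50.33·520 + 14.46·334 + 31.04·301 + 30.18·472 = 54589.24.

54589.24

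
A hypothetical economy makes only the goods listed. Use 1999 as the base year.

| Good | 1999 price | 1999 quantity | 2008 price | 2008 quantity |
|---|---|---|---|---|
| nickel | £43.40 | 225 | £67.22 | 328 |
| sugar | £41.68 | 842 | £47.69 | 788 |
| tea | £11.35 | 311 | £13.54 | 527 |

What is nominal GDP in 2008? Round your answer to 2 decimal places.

Nominal GDP 2008 = Σ (p_2008 × q_2008) = 67.22·328 + 47.69·788 + 13.54·527 = 66763.46.

£66763.46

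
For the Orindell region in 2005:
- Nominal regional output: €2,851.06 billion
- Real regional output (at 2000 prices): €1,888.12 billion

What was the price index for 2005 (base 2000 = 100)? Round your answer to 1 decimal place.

151.0

price index = (Nominal / Real) × 100 = 2851.06 / 1888.12 × 100 = 151.00.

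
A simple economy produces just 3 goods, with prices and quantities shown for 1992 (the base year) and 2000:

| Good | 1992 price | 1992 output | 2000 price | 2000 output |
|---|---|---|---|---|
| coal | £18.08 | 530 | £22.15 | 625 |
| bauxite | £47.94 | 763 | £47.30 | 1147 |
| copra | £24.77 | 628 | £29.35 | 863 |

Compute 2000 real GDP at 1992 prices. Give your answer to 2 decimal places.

£87663.69

Real GDP 2000 = Σ (p_1992 × q_2000) = 18.08·625 + 47.94·1147 + 24.77·863 = 87663.69.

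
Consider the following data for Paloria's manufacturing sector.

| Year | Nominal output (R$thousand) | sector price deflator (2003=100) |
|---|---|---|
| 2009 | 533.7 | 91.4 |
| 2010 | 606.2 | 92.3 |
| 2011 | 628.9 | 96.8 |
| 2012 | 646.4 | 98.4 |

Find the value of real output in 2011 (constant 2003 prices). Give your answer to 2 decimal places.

R$649.69 thousand

Real output 2011 = 628.9 / 0.968 = 649.69.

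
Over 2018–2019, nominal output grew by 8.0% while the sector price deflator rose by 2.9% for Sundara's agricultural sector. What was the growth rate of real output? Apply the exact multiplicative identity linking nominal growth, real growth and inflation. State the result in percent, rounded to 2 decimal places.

(1 + g_nom) = (1 + g_real)(1 + π), so g_real = 1.0800 / 1.0290 − 1 = 0.04956.

4.96%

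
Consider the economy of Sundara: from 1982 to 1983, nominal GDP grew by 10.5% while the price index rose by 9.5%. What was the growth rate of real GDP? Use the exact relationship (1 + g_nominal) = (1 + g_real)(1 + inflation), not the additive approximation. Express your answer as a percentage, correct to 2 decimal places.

(1 + g_nom) = (1 + g_real)(1 + π), so g_real = 1.1050 / 1.0950 − 1 = 0.00913.

0.91%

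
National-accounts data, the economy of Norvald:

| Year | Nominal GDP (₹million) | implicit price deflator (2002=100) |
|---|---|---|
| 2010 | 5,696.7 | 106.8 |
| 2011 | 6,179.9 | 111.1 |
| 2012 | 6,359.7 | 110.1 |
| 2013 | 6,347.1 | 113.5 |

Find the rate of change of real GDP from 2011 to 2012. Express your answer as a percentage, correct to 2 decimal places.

Real GDP 2011 = 6179.9/1.111 = 5562.47.
Real GDP 2012 = 6359.7/1.101 = 5776.29.
Change = 5776.29/5562.47 − 1 = 0.0384.

3.84%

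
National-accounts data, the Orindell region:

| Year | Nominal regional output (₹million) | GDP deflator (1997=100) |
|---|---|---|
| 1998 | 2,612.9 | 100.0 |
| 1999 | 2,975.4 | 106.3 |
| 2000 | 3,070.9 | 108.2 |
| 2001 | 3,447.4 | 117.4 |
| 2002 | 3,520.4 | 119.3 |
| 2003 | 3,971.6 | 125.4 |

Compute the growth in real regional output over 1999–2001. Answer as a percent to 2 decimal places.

4.91%

Real regional output 1999 = 2975.4/1.063 = 2799.06.
Real regional output 2001 = 3447.4/1.174 = 2936.46.
Change = 2936.46/2799.06 − 1 = 0.0491.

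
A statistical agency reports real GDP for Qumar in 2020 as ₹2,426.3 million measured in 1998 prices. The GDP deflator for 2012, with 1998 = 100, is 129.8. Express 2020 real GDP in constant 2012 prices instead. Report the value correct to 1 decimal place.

Real GDP in 2012 prices = Real GDP in 1998 prices × (P_2012/P_1998) = 2426.3 × 1.298 = 3149.34.

₹3,149.3 million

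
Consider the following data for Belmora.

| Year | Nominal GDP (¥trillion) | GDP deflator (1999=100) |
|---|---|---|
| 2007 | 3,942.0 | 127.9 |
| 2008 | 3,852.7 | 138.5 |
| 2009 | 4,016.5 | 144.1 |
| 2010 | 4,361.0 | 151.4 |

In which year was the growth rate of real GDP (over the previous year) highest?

2008: real = 3852.7/1.385 = 2781.73; growth vs 2007 (3082.10) = -9.75%.
2009: real = 4016.5/1.441 = 2787.30; growth vs 2008 (2781.73) = 0.20%.
2010: real = 4361.0/1.514 = 2880.45; growth vs 2009 (2787.30) = 3.34%.

2010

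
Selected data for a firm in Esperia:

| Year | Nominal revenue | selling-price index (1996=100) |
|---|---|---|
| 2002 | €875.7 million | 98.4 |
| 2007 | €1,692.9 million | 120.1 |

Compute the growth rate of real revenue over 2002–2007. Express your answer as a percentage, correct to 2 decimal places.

58.39%

Deflate each year: 2002 → 875.7/0.984 = 889.94; 2007 → 1692.9/1.201 = 1409.58.
So real revenue changed by 1409.58/889.94 − 1 = 0.5839, i.e. 58.39%.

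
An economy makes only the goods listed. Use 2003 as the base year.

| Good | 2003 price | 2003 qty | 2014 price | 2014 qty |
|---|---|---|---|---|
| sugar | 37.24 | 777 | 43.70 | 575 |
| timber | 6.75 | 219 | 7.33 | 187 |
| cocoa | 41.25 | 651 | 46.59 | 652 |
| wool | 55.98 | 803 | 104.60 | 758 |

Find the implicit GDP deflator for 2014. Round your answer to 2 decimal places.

148.00

Nominal GDP 2014 = 43.70·575 + 7.33·187 + 46.59·652 + 104.60·758 = 136161.69.
Real GDP 2014 (at 2003 prices) = 37.24·575 + 6.75·187 + 41.25·652 + 55.98·758 = 92003.09.
Deflator = Nominal/Real × 100 = 136161.69/92003.09 × 100 = 147.997.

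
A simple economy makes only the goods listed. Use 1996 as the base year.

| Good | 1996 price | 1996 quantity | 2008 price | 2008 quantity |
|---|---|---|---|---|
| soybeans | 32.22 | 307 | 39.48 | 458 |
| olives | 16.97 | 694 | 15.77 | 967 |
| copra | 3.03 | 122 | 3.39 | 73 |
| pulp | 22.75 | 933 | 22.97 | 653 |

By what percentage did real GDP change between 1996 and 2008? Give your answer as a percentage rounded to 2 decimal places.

Real GDP 1996 = Nominal GDP 1996 = 32.22·307 + 16.97·694 + 3.03·122 + 22.75·933 = 43264.13.
Real GDP 2008 (at 1996 prices) = 32.22·458 + 16.97·967 + 3.03·73 + 22.75·653 = 46243.69.
Real growth = 46243.69/43264.13 − 1 = 0.0689.

6.89%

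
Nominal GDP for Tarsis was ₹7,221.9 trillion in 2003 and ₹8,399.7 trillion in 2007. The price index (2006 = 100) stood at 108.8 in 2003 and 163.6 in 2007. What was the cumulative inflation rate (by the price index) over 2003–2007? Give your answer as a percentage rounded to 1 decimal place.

50.4%

Price-level change = 163.6 / 108.8 − 1 = 0.5037.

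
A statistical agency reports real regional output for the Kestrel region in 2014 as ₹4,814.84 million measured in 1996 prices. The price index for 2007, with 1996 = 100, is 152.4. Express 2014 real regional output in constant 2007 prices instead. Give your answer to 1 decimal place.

₹7,337.8 million

Real regional output in 2007 prices = Real regional output in 1996 prices × (P_2007/P_1996) = 4814.84 × 1.524 = 7337.82.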